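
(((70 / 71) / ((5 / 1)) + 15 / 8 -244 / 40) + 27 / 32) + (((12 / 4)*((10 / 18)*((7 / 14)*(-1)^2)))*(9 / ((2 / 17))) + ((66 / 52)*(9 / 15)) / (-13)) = 116164437 / 1919840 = 60.51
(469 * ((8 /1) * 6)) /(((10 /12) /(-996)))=-134531712 /5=-26906342.40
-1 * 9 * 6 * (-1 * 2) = 108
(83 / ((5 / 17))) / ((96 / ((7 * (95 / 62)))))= 31.53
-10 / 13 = -0.77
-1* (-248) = 248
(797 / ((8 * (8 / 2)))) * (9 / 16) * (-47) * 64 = -337131 / 8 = -42141.38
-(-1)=1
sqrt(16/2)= 2.83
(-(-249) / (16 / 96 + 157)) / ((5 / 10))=2988 / 943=3.17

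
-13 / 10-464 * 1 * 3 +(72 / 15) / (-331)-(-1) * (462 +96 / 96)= -3079341 / 3310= -930.31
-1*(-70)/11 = 70/11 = 6.36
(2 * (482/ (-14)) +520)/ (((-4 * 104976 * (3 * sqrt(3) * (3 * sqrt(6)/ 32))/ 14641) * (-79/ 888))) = 3421484572 * sqrt(2)/ 32654097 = 148.18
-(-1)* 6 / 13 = 6 / 13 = 0.46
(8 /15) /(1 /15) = 8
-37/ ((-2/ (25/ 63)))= 925/ 126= 7.34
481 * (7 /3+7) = 13468 /3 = 4489.33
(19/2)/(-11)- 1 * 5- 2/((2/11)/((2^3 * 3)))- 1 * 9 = -6135/22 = -278.86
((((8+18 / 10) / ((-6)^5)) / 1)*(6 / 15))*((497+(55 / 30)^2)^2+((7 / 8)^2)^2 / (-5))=-20350634030111 / 161243136000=-126.21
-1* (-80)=80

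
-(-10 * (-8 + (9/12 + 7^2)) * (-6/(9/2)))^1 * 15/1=-8350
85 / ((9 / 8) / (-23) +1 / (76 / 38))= 15640 / 83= 188.43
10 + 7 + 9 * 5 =62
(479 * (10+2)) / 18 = 958 / 3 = 319.33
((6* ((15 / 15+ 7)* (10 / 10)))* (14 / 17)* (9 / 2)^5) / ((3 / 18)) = 7440174 / 17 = 437657.29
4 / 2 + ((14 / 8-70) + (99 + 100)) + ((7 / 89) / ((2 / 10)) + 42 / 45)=715969 / 5340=134.08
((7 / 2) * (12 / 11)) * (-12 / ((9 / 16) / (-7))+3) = 6398 / 11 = 581.64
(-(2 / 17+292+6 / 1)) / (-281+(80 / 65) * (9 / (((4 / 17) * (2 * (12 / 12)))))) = 65884 / 56899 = 1.16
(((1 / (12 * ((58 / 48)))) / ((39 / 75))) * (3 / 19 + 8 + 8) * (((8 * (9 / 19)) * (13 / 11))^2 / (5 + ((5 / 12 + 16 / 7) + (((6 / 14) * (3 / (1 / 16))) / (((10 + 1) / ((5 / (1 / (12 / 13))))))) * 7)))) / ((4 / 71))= 20051077737600 / 1790416011901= 11.20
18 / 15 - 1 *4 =-14 / 5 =-2.80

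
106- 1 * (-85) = 191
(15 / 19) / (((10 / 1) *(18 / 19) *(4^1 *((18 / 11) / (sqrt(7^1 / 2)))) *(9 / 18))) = 11 *sqrt(14) / 864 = 0.05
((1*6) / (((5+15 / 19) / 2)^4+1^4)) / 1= 390963 / 4640473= 0.08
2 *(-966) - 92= -2024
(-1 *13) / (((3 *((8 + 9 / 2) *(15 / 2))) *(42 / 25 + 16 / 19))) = -494 / 26955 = -0.02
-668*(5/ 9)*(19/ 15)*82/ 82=-470.07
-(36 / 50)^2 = -0.52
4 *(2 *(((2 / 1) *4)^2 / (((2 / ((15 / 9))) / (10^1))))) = 12800 / 3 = 4266.67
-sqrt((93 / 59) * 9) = -3 * sqrt(5487) / 59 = -3.77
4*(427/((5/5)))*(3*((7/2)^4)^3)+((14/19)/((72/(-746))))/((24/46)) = 9095843400311969/525312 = 17315125868.65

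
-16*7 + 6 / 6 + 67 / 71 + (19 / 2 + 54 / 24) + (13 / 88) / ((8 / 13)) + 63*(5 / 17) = -67584705 / 849728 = -79.54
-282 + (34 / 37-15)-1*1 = -10992 / 37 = -297.08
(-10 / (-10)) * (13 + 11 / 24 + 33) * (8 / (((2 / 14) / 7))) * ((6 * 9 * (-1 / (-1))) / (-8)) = -491715 / 4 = -122928.75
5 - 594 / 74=-112 / 37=-3.03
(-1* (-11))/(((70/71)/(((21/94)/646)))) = 0.00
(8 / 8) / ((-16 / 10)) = -5 / 8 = -0.62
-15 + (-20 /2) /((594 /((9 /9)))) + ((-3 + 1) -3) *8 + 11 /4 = -52.27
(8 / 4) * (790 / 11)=1580 / 11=143.64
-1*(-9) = 9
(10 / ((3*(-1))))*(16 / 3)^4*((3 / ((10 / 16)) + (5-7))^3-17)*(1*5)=-81133568 / 1215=-66776.60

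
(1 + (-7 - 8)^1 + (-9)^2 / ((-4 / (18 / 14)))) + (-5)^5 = -88621 / 28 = -3165.04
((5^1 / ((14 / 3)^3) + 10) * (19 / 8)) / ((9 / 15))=2619625 / 65856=39.78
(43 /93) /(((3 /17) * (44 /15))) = 3655 /4092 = 0.89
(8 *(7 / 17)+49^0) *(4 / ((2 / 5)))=730 / 17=42.94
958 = 958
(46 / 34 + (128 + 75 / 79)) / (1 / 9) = 1574964 / 1343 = 1172.72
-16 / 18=-8 / 9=-0.89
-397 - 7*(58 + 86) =-1405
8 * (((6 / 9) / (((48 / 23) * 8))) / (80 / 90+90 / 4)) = 23 / 1684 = 0.01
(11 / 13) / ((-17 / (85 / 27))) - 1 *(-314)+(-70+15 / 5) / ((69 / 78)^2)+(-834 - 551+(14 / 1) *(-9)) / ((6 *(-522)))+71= 299.71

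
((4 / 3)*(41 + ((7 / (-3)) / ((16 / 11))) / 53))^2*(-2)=-10863267529 / 1820232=-5968.07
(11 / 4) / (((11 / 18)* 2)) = 9 / 4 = 2.25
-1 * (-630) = 630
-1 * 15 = -15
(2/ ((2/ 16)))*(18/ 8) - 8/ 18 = 320/ 9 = 35.56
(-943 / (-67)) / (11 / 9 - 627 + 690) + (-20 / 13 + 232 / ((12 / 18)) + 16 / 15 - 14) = 2520316553 / 7551570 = 333.75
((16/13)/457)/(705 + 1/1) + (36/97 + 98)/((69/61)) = 1220684764270/14036378889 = 86.97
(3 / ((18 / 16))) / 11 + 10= 338 / 33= 10.24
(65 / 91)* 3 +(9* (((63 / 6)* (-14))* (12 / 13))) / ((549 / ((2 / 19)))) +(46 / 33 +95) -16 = 286452454 / 3480477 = 82.30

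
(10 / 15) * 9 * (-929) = -5574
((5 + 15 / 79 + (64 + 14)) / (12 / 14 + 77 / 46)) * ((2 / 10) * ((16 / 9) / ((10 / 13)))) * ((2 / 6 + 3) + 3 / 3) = 2861080768 / 43459875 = 65.83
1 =1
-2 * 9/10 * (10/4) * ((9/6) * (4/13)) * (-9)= 243/13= 18.69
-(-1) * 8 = 8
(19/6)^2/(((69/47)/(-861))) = -4869529/828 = -5881.07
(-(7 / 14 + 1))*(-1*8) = 12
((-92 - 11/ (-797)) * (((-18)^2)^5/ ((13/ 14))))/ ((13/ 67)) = -245532440630785222656/ 134693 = -1822904238756173.09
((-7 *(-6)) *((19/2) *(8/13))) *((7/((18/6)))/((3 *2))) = 3724/39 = 95.49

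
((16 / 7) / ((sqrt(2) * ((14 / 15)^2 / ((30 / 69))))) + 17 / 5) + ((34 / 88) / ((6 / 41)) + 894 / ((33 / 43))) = 4500 * sqrt(2) / 7889 + 1545653 / 1320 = 1171.76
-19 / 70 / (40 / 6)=-57 / 1400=-0.04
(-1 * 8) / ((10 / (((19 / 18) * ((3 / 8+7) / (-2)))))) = 1121 / 360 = 3.11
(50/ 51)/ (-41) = -0.02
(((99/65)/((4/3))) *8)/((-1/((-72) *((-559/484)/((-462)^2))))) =-1161/326095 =-0.00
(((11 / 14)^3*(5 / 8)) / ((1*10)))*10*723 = 4811565 / 21952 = 219.19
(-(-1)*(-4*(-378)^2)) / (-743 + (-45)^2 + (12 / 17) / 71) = -445.81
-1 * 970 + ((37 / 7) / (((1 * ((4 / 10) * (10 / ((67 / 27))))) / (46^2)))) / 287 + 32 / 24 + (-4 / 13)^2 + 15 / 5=-8629838066 / 9167067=-941.40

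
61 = 61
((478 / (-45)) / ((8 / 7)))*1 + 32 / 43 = -66179 / 7740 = -8.55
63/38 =1.66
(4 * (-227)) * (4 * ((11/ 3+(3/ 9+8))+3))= -54480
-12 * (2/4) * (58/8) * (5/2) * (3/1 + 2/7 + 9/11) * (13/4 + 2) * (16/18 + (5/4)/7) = -3081395/1232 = -2501.13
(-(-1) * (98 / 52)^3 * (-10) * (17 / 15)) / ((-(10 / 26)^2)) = 2000033 / 3900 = 512.83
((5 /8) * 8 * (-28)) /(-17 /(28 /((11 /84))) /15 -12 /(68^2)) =1427428800 /80503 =17731.37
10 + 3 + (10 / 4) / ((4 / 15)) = 179 / 8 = 22.38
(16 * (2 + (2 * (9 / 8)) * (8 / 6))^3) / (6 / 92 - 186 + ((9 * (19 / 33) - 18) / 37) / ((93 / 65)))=-1160764000 / 108053731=-10.74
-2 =-2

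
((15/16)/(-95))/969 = -1/98192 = -0.00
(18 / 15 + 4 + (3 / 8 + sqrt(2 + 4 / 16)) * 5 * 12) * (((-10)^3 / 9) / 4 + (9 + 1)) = -18832 / 9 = -2092.44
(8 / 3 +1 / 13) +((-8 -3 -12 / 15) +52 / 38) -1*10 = -65534 / 3705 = -17.69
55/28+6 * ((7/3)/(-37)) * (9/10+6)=-3349/5180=-0.65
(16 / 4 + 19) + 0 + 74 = 97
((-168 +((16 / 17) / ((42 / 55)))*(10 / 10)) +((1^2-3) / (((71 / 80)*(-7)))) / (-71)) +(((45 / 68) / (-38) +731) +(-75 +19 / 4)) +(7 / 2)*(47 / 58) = 496.80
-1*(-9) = 9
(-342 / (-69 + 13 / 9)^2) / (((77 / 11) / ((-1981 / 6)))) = 68769 / 19456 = 3.53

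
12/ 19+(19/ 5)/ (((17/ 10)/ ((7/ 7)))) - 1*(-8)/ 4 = 1572/ 323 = 4.87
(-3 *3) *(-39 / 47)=351 / 47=7.47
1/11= 0.09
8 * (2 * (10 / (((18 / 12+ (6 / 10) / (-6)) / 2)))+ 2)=1712 / 7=244.57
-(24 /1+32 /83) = -2024 /83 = -24.39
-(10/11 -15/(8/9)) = 1405/88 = 15.97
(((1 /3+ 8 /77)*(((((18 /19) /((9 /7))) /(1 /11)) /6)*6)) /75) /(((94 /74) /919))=6868606 /200925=34.18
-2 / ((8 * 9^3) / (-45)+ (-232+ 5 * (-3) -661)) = 5 / 2594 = 0.00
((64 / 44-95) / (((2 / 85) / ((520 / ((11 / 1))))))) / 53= -22740900 / 6413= -3546.06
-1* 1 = -1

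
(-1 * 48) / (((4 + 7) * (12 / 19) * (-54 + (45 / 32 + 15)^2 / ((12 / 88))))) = -0.00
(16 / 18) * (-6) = -16 / 3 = -5.33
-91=-91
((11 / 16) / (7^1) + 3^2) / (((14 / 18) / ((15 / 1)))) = 137565 / 784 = 175.47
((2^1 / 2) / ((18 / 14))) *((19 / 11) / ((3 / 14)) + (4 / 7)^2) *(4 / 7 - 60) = -5641792 / 14553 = -387.67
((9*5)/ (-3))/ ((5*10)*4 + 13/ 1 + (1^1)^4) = -15/ 214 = -0.07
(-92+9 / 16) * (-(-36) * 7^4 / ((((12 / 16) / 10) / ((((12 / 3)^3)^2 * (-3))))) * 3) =3884724264960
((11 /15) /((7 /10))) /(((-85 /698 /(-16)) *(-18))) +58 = 808922 /16065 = 50.35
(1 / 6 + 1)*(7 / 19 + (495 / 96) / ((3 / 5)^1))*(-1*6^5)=-3089583 / 38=-81304.82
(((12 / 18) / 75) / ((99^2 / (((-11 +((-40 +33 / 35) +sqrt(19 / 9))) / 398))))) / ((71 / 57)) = -11096 / 121168537875 +19* sqrt(19) / 31157624025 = -0.00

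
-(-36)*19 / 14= 342 / 7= 48.86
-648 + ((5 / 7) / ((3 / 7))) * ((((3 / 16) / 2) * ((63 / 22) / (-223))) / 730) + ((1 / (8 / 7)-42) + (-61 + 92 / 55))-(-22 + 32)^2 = -97236160331 / 114604160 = -848.45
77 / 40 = 1.92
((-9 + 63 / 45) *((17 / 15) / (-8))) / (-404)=-323 / 121200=-0.00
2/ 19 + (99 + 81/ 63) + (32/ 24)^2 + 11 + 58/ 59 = 8061743/ 70623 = 114.15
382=382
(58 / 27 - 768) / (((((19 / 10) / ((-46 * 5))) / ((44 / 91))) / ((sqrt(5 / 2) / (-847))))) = -1941200 * sqrt(10) / 73359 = -83.68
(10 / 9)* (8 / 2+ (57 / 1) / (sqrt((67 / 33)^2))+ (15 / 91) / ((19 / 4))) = 37196410 / 1042587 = 35.68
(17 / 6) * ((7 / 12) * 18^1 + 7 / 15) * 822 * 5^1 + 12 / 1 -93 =765755 / 6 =127625.83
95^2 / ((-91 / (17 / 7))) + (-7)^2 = -122212 / 637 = -191.86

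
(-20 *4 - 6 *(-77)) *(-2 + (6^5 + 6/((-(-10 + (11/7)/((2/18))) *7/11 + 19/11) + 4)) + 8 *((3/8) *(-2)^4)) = 50808674/17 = 2988745.53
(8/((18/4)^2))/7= 32/567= 0.06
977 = 977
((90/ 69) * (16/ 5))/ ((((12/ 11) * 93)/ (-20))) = -1760/ 2139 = -0.82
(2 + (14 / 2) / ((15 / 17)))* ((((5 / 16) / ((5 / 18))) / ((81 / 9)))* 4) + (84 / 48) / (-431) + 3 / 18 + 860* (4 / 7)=89886901 / 181020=496.56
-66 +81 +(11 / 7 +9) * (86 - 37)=533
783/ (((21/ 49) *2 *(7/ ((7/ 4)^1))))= 1827/ 8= 228.38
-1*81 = -81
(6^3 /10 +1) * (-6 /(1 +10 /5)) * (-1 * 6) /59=1356 /295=4.60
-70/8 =-35/4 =-8.75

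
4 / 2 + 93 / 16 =125 / 16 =7.81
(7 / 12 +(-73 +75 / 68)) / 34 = -3637 / 1734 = -2.10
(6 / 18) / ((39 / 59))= 59 / 117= 0.50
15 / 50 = 3 / 10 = 0.30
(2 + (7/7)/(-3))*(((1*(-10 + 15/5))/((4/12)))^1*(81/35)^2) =-6561/35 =-187.46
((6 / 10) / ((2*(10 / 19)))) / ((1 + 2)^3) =19 / 900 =0.02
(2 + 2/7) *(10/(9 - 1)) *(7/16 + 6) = 515/28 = 18.39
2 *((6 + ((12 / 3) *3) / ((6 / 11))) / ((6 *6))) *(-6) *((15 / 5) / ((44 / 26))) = -182 / 11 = -16.55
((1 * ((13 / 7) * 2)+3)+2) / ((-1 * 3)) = -61 / 21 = -2.90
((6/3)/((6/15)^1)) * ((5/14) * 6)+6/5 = 417/35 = 11.91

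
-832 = -832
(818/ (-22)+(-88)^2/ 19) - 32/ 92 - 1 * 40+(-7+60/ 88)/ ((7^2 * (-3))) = 466505561/ 1413258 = 330.09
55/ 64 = 0.86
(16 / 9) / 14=8 / 63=0.13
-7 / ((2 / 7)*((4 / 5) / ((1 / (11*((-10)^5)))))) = 49 / 1760000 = 0.00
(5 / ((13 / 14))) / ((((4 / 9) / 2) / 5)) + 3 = 1614 / 13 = 124.15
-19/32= -0.59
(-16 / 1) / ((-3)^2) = -16 / 9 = -1.78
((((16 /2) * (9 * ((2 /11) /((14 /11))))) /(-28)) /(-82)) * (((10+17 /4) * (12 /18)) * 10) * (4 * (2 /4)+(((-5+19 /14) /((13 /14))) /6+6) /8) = 474525 /417872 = 1.14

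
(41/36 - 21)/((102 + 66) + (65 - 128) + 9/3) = -715/3888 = -0.18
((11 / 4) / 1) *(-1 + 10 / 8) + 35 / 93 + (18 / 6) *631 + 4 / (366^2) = 31461431317 / 16610544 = 1894.06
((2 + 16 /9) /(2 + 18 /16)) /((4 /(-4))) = -272 /225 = -1.21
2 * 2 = 4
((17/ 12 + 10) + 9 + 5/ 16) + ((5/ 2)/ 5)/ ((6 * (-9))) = 8951/ 432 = 20.72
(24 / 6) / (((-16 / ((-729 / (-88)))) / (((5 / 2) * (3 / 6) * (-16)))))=3645 / 88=41.42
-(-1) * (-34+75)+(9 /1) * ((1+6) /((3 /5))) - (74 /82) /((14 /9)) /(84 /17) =2344625 /16072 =145.88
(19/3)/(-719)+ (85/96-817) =-18777367/23008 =-816.12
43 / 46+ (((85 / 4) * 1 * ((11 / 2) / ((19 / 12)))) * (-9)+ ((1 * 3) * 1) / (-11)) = -3190310 / 4807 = -663.68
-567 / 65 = -8.72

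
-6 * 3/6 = -3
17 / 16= 1.06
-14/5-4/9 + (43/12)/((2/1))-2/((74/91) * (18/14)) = -44831/13320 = -3.37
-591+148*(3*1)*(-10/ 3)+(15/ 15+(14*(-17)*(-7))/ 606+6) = -624559/ 303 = -2061.25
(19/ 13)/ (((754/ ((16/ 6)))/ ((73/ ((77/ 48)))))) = 88768/ 377377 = 0.24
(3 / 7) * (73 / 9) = 73 / 21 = 3.48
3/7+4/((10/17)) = 253/35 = 7.23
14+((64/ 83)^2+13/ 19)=1999855/ 130891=15.28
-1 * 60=-60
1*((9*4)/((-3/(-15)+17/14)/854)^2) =14294593600/1089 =13126348.58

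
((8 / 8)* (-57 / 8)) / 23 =-57 / 184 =-0.31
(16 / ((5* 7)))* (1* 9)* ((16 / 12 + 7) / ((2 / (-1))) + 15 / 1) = 312 / 7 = 44.57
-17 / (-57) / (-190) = -17 / 10830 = -0.00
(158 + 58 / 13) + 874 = 13474 / 13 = 1036.46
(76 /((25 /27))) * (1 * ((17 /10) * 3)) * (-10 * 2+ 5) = -156978 /25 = -6279.12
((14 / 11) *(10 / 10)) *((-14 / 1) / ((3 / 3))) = -196 / 11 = -17.82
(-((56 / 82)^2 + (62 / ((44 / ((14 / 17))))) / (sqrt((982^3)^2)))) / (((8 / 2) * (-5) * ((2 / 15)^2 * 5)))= 1249495346906289 / 4762815584196736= 0.26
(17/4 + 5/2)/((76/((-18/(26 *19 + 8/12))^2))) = 19683/167371456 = 0.00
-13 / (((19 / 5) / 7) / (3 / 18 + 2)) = -51.89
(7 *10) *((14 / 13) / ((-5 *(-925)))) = 196 / 12025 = 0.02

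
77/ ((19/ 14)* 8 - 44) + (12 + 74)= 19413/ 232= 83.68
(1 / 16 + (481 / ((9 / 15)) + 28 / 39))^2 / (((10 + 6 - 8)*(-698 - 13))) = -113.21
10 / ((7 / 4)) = 40 / 7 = 5.71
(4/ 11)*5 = 20/ 11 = 1.82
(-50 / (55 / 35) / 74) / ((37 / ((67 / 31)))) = -11725 / 466829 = -0.03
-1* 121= -121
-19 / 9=-2.11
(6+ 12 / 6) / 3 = 2.67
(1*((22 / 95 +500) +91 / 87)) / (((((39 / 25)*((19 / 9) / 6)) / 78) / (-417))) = -310978008540 / 10469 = -29704652.64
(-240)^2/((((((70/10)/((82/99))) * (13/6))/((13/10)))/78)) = 24560640/77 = 318969.35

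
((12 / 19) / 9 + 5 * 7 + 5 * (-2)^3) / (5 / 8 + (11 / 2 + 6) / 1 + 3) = -2248 / 6897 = -0.33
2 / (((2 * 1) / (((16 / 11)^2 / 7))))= 256 / 847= 0.30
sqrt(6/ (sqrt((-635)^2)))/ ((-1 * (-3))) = sqrt(3810)/ 1905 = 0.03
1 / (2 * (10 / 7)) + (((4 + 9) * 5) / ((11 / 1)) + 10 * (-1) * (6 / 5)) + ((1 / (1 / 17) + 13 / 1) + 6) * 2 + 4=70.26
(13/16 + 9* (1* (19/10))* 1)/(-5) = -1433/400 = -3.58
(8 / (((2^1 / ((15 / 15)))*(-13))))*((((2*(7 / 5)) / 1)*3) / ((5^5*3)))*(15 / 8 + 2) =-217 / 203125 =-0.00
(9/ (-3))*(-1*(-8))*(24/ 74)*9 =-2592/ 37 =-70.05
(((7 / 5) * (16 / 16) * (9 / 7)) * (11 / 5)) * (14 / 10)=693 / 125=5.54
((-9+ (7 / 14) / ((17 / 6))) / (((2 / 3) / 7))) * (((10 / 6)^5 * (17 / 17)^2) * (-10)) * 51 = 5468750 / 9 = 607638.89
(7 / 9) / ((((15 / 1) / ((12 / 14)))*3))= 2 / 135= 0.01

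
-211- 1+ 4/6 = -634/3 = -211.33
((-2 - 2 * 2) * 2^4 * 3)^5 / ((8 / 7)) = -1733686198272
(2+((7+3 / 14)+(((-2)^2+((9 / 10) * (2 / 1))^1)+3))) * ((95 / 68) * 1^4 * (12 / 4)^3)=679.51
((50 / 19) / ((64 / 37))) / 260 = 185 / 31616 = 0.01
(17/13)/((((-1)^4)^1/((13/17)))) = 1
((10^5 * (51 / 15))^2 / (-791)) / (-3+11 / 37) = 42772000000 / 791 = 54073324.91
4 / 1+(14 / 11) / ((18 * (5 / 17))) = 2099 / 495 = 4.24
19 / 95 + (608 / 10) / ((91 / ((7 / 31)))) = 0.35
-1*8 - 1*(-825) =817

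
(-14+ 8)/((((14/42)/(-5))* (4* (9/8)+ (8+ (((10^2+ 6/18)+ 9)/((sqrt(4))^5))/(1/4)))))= 540/157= 3.44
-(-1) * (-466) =-466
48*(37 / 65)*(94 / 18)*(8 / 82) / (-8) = -13912 / 7995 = -1.74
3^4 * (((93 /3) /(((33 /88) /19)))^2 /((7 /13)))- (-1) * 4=2597744476 /7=371106353.71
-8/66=-4/33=-0.12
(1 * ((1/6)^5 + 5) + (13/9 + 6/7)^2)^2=15394393697761/145179288576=106.04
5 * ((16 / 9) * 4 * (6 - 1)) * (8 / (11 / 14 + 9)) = 179200 / 1233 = 145.34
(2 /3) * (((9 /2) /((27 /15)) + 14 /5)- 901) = -8957 /15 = -597.13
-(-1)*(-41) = -41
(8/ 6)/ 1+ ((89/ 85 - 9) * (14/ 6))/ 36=1877/ 2295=0.82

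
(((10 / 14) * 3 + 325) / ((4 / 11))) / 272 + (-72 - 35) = -394861 / 3808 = -103.69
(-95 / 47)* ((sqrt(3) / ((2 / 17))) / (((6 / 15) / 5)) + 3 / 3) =-40375* sqrt(3) / 188 -95 / 47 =-374.00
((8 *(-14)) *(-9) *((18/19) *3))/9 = 6048/19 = 318.32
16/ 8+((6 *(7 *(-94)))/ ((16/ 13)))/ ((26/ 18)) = -8875/ 4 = -2218.75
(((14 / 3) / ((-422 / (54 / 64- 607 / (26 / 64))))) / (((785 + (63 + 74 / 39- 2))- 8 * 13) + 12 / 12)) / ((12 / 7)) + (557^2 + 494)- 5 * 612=724232959884625 / 2353828224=307683.01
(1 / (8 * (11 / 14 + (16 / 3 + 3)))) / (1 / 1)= 21 / 1532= 0.01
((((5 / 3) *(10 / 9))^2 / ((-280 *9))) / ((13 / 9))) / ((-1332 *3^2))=125 / 1590543864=0.00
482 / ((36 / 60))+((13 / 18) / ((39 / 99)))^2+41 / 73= 2121469 / 2628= 807.26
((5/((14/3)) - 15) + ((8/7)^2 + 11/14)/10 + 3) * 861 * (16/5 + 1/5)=-4393191/140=-31379.94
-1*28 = -28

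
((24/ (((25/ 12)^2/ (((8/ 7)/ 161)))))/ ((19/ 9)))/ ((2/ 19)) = 124416/ 704375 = 0.18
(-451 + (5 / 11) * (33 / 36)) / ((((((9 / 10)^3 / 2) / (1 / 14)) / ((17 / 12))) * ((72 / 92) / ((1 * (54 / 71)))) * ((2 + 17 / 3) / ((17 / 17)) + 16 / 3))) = -264267125 / 28260414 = -9.35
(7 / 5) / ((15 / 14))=98 / 75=1.31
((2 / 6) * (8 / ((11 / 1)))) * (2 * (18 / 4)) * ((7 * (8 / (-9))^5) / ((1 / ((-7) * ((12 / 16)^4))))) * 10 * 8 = 4014080 / 2673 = 1501.71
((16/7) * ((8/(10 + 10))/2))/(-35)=-16/1225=-0.01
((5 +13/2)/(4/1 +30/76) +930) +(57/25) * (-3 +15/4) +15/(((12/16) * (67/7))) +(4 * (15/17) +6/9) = 53675011769/57063900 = 940.61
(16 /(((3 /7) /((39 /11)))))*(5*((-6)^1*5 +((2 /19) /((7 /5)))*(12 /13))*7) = -28980000 /209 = -138660.29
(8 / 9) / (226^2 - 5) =8 / 459639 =0.00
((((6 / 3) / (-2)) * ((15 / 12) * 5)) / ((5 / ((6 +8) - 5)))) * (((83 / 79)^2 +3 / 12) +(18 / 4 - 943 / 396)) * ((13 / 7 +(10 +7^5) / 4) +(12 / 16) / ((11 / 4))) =-27796677444075 / 169156064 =-164325.63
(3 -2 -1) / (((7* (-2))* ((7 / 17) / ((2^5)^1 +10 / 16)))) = 0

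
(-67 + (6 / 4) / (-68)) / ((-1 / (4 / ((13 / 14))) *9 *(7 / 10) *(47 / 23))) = 2096450 / 93483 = 22.43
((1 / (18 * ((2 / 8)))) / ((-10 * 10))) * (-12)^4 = -46.08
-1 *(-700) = 700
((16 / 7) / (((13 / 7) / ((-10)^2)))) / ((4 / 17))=6800 / 13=523.08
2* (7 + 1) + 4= 20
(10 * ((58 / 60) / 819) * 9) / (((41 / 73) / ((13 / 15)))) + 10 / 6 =23642 / 12915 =1.83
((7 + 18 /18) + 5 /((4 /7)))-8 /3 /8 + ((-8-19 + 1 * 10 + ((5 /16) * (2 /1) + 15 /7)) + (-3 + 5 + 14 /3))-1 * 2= 1151 /168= 6.85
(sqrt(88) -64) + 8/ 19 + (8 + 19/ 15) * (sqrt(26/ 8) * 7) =-1208/ 19 + 2 * sqrt(22) + 973 * sqrt(13)/ 30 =62.74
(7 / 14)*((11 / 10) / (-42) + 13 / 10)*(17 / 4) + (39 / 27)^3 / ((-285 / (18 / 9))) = 124990589 / 46539360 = 2.69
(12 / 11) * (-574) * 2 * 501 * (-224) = 140545256.73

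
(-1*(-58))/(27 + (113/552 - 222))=-32016/107527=-0.30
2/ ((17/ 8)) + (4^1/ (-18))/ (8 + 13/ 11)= 14170/ 15453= 0.92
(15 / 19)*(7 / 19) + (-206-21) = -81842 / 361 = -226.71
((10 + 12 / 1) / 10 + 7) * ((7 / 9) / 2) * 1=161 / 45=3.58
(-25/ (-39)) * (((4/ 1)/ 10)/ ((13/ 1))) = 10/ 507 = 0.02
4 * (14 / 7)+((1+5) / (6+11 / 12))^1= 736 / 83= 8.87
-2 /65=-0.03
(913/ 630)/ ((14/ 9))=913/ 980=0.93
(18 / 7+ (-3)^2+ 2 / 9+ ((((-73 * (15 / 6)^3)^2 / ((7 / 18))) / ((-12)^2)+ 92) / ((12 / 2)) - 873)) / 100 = 39045583 / 1290240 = 30.26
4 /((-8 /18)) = -9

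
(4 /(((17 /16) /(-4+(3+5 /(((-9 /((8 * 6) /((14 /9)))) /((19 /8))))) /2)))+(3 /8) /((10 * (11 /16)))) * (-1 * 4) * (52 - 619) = -182361132 /935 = -195038.64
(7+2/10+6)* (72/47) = 4752/235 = 20.22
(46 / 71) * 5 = 230 / 71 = 3.24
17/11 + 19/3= 260/33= 7.88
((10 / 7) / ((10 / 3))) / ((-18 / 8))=-4 / 21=-0.19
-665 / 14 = -95 / 2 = -47.50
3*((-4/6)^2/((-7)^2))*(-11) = -44/147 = -0.30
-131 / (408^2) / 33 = -131 / 5493312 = -0.00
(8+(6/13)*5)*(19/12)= 1273/78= 16.32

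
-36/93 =-12/31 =-0.39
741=741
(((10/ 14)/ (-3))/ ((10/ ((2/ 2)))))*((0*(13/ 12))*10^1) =0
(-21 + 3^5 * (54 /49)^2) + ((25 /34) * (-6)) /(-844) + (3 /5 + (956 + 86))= 226803294679 /172247740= 1316.73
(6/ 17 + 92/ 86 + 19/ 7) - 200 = -1002231/ 5117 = -195.86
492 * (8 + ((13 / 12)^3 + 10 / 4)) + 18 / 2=835277 / 144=5800.53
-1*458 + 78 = -380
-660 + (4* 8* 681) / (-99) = -880.12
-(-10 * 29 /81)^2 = -84100 /6561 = -12.82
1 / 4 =0.25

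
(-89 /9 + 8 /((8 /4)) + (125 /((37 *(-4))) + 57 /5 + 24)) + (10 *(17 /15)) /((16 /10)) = 119047 /3330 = 35.75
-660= -660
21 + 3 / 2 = 45 / 2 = 22.50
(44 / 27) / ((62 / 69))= 506 / 279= 1.81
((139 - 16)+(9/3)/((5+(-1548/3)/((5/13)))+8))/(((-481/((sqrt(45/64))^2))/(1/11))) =-18384165/1124739616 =-0.02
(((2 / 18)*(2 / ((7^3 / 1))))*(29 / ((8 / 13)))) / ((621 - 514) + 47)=377 / 1901592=0.00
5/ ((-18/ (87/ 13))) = -145/ 78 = -1.86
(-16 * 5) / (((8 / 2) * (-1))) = 20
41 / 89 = 0.46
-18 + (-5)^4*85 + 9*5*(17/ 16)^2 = 13608397/ 256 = 53157.80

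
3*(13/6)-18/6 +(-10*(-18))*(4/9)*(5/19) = 933/38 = 24.55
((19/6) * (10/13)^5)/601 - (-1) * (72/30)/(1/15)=24100836044/669441279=36.00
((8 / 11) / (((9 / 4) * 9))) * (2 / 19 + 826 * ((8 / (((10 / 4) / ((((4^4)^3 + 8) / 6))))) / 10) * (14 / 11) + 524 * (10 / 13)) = 2044626759193792 / 60521175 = 33783659.34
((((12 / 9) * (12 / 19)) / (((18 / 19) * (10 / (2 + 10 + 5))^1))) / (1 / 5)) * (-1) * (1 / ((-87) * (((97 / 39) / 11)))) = 9724 / 25317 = 0.38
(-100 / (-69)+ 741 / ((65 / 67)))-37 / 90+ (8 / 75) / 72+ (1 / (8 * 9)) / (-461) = 43791809999 / 57256200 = 764.84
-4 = -4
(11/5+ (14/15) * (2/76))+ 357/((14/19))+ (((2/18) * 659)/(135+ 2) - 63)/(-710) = 8097235753/16633170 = 486.81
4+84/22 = 86/11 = 7.82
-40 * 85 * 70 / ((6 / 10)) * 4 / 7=-680000 / 3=-226666.67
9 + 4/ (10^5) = 225001/ 25000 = 9.00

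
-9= -9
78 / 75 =26 / 25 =1.04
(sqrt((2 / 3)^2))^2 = 4 / 9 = 0.44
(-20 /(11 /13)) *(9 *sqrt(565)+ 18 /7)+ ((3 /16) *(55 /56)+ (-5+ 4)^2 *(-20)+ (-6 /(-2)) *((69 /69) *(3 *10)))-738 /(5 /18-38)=27695287 /956032-2340 *sqrt(565) /11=-5027.50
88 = 88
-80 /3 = -26.67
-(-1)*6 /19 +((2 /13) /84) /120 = 393139 /1244880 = 0.32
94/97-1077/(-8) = 105221/776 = 135.59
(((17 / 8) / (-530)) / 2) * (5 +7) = -51 / 2120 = -0.02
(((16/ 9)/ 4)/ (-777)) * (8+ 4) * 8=-128/ 2331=-0.05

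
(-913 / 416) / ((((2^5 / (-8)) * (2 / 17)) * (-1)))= -15521 / 3328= -4.66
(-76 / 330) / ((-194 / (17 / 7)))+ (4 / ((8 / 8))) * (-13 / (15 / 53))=-20584241 / 112035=-183.73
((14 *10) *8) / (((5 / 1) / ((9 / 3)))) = 672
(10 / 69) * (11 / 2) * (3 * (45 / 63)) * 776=213400 / 161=1325.47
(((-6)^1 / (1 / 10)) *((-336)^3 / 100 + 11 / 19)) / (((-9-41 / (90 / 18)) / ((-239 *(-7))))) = -1808664316158 / 817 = -2213787412.68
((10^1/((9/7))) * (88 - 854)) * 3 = -53620/3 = -17873.33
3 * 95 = 285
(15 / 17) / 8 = 15 / 136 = 0.11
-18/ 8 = -9/ 4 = -2.25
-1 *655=-655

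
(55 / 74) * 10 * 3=825 / 37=22.30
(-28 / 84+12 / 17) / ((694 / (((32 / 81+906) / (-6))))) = -0.08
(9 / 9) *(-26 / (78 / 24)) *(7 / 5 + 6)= -296 / 5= -59.20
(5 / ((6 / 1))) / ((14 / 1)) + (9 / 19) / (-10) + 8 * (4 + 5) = 574657 / 7980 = 72.01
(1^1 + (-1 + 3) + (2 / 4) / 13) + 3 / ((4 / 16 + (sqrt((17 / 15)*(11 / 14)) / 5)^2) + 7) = 6862421 / 1988974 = 3.45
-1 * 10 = -10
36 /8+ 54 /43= 495 /86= 5.76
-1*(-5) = 5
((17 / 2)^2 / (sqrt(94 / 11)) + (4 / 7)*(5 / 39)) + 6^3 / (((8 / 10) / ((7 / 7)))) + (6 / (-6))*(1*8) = 289*sqrt(1034) / 376 + 71546 / 273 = 286.79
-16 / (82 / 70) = -560 / 41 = -13.66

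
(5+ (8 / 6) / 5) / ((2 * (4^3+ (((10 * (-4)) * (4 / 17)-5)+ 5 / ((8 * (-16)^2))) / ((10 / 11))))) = 2750464 / 50291445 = 0.05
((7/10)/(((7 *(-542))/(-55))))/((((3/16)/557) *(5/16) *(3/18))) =784256/1355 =578.79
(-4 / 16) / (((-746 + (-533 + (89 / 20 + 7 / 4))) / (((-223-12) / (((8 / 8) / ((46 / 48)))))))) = -27025 / 610944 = -0.04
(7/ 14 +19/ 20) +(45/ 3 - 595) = -578.55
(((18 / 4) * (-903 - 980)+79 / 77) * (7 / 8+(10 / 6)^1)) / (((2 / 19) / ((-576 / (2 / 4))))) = 18146615988 / 77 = 235670337.51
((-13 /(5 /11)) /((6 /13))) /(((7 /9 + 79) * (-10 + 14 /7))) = 5577 /57440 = 0.10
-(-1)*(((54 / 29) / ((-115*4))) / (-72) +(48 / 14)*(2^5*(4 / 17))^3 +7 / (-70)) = 2685513330077 / 1835103760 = 1463.41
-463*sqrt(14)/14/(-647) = 463*sqrt(14)/9058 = 0.19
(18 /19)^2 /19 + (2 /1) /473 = 166970 /3244307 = 0.05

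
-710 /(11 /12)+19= -8311 /11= -755.55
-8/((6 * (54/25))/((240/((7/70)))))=-40000/27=-1481.48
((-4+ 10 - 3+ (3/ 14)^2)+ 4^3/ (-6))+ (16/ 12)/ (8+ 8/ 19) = -43879/ 5880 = -7.46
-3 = -3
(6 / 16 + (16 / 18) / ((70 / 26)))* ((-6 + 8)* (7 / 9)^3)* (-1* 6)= -87073 / 21870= -3.98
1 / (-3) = -1 / 3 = -0.33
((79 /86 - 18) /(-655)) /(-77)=-1469 /4337410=-0.00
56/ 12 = 14/ 3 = 4.67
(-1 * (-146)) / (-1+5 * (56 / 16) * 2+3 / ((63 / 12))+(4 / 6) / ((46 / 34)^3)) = 18652011 / 4451012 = 4.19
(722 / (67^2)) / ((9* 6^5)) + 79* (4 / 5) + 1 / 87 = 1439734613257 / 22776467760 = 63.21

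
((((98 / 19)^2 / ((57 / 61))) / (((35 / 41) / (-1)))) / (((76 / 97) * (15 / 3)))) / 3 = -83210771 / 29322225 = -2.84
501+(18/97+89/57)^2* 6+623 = 11640092990/10189947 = 1142.31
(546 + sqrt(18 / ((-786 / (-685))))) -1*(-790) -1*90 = sqrt(269205) / 131 + 1246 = 1249.96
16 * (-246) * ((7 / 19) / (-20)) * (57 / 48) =861 / 10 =86.10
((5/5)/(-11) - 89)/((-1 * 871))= 980/9581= 0.10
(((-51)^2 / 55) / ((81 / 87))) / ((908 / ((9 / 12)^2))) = 25143 / 799040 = 0.03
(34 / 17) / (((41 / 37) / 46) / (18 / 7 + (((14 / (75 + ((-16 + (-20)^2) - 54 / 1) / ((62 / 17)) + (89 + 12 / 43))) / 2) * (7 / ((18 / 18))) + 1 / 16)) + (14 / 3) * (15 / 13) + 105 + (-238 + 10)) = -2378483246334 / 139862974558459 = -0.02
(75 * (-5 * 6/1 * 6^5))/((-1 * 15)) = 1166400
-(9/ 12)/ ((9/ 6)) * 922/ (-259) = 461/ 259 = 1.78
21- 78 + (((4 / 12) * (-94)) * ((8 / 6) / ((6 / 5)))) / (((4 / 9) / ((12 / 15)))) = -119.67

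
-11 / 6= -1.83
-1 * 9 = -9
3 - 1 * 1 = 2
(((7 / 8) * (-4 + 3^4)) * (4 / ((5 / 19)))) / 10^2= 10.24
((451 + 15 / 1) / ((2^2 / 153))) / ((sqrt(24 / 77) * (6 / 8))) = 3961 * sqrt(462) / 2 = 42569.23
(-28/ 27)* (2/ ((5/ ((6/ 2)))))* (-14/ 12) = 196/ 135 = 1.45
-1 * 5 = -5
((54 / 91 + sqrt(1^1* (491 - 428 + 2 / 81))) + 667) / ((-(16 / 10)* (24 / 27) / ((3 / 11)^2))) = -35.33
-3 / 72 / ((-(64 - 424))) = -1 / 8640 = -0.00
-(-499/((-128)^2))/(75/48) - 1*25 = -639501/25600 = -24.98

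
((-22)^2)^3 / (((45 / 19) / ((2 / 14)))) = 2154218176 / 315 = 6838787.86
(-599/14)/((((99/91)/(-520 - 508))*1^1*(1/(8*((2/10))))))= 32020144/495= 64687.16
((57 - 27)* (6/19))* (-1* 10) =-1800/19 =-94.74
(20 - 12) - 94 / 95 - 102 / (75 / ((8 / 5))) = 11482 / 2375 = 4.83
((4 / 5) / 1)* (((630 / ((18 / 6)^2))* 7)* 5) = 1960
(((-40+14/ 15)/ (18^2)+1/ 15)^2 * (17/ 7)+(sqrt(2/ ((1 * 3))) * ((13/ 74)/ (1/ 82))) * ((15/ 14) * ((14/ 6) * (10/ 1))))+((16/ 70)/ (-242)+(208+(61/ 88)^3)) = 1467133317216131/ 7042042022400+13325 * sqrt(6)/ 111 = 502.39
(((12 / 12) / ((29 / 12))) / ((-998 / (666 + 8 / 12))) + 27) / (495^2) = 386717 / 3545756775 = 0.00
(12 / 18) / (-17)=-2 / 51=-0.04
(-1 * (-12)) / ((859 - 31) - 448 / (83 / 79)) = 249 / 8333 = 0.03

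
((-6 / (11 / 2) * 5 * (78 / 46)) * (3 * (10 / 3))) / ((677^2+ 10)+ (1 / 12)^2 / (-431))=-290459520 / 1439385395767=-0.00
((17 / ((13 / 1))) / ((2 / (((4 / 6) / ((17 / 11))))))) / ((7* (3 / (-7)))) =-11 / 117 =-0.09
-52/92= -13/23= -0.57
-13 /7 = -1.86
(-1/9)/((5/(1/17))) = -1/765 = -0.00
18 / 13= 1.38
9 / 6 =3 / 2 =1.50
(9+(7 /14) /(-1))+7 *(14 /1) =213 /2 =106.50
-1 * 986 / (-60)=493 / 30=16.43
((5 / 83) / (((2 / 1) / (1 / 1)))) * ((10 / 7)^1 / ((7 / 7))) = 25 / 581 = 0.04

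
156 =156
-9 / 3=-3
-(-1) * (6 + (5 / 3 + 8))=47 / 3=15.67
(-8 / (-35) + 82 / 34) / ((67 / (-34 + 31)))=-4713 / 39865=-0.12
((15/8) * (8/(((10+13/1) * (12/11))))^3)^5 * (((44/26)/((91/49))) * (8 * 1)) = 0.00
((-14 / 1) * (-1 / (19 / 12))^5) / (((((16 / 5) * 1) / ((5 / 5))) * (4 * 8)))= 34020 / 2476099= 0.01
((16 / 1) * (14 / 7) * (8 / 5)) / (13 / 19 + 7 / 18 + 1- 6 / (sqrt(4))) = -87552 / 1585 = -55.24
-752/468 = -188/117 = -1.61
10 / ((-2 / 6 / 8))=-240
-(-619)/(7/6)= 3714/7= 530.57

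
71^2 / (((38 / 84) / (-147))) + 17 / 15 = -1638058.55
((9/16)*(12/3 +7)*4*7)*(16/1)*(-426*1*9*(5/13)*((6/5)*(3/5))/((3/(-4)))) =255068352/65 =3924128.49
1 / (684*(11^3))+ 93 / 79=84667651 / 71921916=1.18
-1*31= -31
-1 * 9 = -9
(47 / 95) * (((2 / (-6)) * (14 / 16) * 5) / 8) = -329 / 3648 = -0.09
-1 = -1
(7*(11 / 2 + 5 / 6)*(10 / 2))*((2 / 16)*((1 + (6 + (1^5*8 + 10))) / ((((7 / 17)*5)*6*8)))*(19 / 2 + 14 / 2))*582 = 8616025 / 128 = 67312.70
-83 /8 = -10.38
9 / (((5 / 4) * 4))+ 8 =49 / 5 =9.80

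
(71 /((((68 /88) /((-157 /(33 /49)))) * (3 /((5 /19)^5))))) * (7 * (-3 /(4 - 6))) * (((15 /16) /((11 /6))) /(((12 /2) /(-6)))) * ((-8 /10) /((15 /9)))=-21506743125 /926061026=-23.22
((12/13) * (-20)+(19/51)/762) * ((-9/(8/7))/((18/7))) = 457005017/8083296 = 56.54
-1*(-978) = 978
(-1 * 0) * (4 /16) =0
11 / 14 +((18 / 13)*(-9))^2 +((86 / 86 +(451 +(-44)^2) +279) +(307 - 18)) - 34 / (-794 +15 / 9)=17502498799 / 5623982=3112.12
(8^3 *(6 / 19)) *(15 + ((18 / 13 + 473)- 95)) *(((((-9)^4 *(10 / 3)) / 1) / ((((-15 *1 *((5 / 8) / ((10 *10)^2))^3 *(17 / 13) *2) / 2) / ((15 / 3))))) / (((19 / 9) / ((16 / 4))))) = -16930684073410560000000000 / 6137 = -2758788345023718429199.94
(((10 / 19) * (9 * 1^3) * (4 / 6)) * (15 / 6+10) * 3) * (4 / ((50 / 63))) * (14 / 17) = 158760 / 323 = 491.52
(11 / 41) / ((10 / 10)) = 11 / 41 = 0.27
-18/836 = -9/418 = -0.02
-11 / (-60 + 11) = 11 / 49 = 0.22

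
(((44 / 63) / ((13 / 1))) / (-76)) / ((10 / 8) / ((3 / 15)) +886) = -0.00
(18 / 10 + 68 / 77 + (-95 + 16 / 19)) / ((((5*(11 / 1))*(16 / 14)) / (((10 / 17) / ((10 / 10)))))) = -334569 / 390830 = -0.86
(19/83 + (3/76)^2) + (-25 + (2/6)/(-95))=-24.77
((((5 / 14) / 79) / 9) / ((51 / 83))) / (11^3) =415 / 675687474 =0.00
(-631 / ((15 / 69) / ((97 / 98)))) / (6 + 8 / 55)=-15485371 / 33124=-467.50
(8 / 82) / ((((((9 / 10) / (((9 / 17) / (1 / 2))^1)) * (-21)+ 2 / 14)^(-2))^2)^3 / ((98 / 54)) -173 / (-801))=172588092428035650743016044010413579850277764 / 382074700247209787085140110878382532421354613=0.45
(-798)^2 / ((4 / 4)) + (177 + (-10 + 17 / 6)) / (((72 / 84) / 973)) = 29865353 / 36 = 829593.14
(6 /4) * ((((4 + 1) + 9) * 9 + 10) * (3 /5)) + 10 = 662 /5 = 132.40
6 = 6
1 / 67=0.01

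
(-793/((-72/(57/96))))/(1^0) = 15067/2304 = 6.54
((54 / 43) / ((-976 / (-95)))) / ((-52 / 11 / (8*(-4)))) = 28215 / 34099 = 0.83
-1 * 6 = -6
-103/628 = -0.16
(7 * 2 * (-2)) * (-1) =28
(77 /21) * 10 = 110 /3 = 36.67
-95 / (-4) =95 / 4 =23.75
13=13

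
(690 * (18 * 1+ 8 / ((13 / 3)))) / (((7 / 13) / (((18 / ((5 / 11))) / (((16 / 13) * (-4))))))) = -204564.05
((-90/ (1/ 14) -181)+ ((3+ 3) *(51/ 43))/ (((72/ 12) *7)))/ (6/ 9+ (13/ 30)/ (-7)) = -13010700/ 5461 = -2382.48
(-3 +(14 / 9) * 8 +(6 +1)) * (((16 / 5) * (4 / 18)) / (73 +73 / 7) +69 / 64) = 8452909 / 473040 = 17.87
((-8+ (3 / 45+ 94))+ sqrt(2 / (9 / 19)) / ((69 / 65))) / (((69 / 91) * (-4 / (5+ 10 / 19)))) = -822367 / 5244 - 207025 * sqrt(38) / 361836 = -160.35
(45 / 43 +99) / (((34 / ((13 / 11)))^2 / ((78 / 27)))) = 525083 / 1503667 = 0.35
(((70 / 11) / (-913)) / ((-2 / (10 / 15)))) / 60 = 0.00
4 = 4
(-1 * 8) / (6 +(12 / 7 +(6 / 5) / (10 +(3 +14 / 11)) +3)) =-0.74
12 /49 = 0.24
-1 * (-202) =202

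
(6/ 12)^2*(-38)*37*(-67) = 47101/ 2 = 23550.50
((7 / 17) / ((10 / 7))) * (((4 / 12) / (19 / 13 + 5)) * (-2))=-0.03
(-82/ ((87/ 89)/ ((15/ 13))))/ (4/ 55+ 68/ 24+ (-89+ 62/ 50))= 60208500/ 52783393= 1.14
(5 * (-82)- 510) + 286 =-634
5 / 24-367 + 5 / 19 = -366.53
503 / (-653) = -503 / 653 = -0.77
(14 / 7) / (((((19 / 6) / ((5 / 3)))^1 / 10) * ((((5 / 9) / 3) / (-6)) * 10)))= -34.11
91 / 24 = 3.79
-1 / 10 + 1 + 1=19 / 10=1.90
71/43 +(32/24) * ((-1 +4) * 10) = 1791/43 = 41.65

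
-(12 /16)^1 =-3 /4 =-0.75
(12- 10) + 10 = 12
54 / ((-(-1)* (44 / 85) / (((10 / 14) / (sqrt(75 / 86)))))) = 765* sqrt(258) / 154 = 79.79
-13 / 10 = -1.30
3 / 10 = 0.30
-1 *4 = -4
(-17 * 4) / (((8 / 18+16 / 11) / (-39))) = 65637 / 47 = 1396.53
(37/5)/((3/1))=2.47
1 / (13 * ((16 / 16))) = 1 / 13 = 0.08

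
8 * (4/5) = 32/5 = 6.40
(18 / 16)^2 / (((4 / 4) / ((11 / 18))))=99 / 128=0.77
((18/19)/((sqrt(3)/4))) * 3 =72 * sqrt(3)/19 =6.56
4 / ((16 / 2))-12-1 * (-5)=-6.50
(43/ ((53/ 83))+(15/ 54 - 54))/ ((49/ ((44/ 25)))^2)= 12575288/ 715798125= 0.02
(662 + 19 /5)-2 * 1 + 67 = 3654 /5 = 730.80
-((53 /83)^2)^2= -7890481 /47458321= -0.17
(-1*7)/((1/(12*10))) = -840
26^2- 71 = 605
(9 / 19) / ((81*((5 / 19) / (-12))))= -4 / 15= -0.27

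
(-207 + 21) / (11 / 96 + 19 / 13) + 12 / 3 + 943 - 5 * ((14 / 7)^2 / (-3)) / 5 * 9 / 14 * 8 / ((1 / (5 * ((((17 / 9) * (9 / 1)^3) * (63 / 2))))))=2926874341 / 1967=1487988.99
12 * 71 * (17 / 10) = 7242 / 5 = 1448.40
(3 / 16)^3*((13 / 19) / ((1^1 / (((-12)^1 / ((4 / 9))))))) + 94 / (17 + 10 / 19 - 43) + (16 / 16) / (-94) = -1691779603 / 442585088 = -3.82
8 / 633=0.01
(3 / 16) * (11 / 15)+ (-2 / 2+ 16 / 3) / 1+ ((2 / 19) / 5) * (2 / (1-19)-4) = 59977 / 13680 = 4.38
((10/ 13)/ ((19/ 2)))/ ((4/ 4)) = 0.08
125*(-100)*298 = -3725000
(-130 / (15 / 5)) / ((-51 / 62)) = 8060 / 153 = 52.68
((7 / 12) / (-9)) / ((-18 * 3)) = 7 / 5832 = 0.00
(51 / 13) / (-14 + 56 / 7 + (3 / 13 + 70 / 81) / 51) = -210681 / 321065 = -0.66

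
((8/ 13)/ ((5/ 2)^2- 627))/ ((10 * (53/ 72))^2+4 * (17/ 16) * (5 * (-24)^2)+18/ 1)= -41472/ 515062865447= -0.00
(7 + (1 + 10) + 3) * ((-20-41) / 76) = -1281 / 76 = -16.86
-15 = -15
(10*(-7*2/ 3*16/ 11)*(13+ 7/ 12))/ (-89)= 10.36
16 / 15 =1.07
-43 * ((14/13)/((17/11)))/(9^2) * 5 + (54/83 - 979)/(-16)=59.30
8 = 8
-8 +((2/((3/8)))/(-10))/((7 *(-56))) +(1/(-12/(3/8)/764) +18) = -81577/5880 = -13.87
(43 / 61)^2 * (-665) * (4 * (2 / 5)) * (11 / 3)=-21640696 / 11163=-1938.61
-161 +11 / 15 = -2404 / 15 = -160.27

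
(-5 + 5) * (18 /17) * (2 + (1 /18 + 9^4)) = 0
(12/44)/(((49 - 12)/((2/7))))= 0.00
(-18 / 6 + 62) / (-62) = -59 / 62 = -0.95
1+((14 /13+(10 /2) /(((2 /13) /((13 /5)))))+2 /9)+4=21247 /234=90.80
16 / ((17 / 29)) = 464 / 17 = 27.29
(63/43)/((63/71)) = 71/43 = 1.65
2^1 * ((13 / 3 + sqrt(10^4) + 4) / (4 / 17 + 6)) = 5525 / 159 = 34.75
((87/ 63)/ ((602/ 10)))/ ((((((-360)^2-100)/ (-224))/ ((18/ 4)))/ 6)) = -2088/ 1948975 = -0.00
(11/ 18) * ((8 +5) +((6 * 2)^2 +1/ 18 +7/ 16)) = 249469/ 2592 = 96.25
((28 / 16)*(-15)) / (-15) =7 / 4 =1.75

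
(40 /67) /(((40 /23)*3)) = 23 /201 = 0.11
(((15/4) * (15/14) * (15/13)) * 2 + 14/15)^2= 3104829841/29811600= 104.15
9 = 9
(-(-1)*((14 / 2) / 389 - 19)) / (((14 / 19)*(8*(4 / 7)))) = -17537 / 3112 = -5.64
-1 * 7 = -7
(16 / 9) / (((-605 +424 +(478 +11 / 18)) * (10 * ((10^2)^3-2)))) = 8 / 13392473215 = 0.00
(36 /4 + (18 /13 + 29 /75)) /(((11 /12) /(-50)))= -587.52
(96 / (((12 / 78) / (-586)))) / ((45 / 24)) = -975104 / 5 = -195020.80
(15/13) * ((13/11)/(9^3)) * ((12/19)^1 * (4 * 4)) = 320/16929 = 0.02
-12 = -12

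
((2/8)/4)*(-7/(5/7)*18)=-441/40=-11.02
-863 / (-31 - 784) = 863 / 815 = 1.06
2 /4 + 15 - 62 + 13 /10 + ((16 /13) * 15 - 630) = -42688 /65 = -656.74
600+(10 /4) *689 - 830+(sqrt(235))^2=3455 /2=1727.50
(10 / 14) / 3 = 5 / 21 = 0.24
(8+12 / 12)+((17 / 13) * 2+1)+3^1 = 203 / 13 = 15.62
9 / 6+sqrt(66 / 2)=3 / 2+sqrt(33)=7.24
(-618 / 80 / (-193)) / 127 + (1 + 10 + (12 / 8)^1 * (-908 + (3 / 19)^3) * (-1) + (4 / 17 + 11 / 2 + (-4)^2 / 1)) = 159448631447967 / 114322245320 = 1394.73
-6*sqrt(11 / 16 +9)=-3*sqrt(155) / 2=-18.67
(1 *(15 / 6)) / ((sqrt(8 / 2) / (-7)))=-35 / 4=-8.75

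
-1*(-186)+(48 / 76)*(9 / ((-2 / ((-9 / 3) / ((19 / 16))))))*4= 77514 / 361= 214.72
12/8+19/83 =287/166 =1.73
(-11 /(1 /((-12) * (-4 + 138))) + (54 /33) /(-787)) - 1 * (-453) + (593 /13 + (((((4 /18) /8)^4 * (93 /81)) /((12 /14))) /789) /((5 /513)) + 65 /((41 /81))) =3359777157341252930023 /183443736390520320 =18315.03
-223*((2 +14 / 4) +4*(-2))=1115 / 2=557.50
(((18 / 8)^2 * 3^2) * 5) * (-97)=-353565 / 16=-22097.81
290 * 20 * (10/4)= 14500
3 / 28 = 0.11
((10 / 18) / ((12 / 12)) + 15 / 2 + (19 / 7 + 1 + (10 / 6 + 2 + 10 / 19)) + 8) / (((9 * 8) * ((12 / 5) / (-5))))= -1434175 / 2068416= -0.69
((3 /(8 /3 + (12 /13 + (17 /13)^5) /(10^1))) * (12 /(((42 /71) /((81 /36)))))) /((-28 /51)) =-79.39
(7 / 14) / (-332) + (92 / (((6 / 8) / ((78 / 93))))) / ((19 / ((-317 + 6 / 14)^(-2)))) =-130716011 / 90025214952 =-0.00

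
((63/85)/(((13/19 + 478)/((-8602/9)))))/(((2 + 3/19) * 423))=-1278662/788672925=-0.00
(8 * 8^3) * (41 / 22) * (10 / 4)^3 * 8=10496000 / 11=954181.82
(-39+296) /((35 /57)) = 14649 /35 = 418.54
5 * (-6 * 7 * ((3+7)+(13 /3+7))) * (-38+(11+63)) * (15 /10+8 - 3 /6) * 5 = -7257600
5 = 5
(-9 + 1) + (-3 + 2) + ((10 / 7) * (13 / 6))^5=1123533716 / 4084101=275.10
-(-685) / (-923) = -685 / 923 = -0.74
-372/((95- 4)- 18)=-372/73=-5.10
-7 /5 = -1.40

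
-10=-10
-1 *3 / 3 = -1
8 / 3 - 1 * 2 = 2 / 3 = 0.67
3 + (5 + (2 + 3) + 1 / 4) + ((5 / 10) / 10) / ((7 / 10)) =373 / 28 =13.32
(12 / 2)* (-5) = -30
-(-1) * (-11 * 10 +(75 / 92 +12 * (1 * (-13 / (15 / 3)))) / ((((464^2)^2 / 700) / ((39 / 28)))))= -110.00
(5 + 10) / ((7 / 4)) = 60 / 7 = 8.57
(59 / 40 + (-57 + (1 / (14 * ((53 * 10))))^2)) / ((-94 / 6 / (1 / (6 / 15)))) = 9171019827 / 1035060320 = 8.86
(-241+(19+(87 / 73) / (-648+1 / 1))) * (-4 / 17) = 41941476 / 802927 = 52.24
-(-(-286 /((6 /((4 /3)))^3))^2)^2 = -27404638683136 /282429536481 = -97.03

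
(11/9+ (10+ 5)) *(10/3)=1460/27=54.07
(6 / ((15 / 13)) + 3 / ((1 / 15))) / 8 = 251 / 40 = 6.28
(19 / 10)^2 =361 / 100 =3.61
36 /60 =3 /5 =0.60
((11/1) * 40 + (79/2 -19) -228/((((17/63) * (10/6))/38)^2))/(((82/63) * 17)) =-1481403314097/20143300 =-73543.23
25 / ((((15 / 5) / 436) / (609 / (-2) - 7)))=-1131783.33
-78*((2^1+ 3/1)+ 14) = -1482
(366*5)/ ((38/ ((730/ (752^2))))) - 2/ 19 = -231529/ 5372288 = -0.04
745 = 745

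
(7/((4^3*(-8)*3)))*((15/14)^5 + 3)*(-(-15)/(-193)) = 11864235/7592230912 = 0.00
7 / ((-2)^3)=-7 / 8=-0.88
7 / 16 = 0.44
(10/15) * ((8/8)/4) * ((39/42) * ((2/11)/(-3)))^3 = -0.00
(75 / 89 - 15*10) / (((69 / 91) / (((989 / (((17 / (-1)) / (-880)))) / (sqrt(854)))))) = -1088373000*sqrt(854) / 92293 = -344617.98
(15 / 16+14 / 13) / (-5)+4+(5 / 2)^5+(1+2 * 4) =229327 / 2080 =110.25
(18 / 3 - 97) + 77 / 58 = -5201 / 58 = -89.67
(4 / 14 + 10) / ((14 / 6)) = 216 / 49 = 4.41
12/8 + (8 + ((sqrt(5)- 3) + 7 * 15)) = sqrt(5) + 223/2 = 113.74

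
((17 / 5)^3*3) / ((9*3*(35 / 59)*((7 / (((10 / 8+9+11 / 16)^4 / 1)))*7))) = 1268168125 / 589824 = 2150.08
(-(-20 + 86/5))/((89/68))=952/445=2.14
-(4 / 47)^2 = -16 / 2209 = -0.01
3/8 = 0.38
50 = 50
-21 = -21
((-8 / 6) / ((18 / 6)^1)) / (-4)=0.11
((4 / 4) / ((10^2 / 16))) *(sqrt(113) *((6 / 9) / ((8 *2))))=sqrt(113) / 150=0.07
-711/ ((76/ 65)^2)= -3003975/ 5776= -520.08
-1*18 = -18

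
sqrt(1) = 1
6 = 6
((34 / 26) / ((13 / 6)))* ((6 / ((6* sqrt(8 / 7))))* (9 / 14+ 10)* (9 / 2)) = 68391* sqrt(14) / 9464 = 27.04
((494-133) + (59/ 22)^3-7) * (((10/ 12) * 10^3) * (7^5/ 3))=41752485123125/ 23958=1742736669.30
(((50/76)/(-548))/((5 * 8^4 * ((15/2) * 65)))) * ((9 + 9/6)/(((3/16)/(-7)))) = 0.00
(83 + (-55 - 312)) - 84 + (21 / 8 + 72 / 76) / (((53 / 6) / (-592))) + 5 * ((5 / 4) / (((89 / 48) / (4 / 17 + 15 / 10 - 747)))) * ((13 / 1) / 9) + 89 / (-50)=-968506973897 / 228538650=-4237.83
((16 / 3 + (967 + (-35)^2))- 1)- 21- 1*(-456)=7894 / 3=2631.33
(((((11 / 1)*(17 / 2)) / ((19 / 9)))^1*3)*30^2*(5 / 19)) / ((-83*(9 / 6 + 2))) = -22720500 / 209741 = -108.33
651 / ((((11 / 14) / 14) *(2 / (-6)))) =-382788 / 11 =-34798.91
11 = 11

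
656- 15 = 641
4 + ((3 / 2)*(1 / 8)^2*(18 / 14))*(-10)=1657 / 448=3.70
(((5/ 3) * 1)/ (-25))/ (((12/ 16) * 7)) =-4/ 315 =-0.01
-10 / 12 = -5 / 6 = -0.83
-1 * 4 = -4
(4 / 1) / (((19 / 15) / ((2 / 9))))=40 / 57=0.70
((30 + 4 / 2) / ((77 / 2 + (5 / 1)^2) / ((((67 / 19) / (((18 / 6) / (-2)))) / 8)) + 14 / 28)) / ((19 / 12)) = -51456 / 548891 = -0.09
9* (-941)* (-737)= 6241653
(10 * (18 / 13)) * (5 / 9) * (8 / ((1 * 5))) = 160 / 13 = 12.31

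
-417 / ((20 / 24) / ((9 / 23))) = -22518 / 115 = -195.81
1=1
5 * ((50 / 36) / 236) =125 / 4248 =0.03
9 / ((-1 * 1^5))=-9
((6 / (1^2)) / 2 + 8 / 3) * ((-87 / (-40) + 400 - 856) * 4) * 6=-308601 / 5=-61720.20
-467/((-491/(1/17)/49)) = 22883/8347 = 2.74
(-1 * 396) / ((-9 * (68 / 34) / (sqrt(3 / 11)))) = 2 * sqrt(33) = 11.49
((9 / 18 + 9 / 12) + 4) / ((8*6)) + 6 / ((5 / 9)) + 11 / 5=839 / 64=13.11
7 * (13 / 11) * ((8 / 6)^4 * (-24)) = -186368 / 297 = -627.50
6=6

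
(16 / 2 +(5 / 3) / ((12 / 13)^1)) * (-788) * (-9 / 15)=69541 / 15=4636.07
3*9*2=54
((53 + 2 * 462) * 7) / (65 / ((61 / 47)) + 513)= 417179 / 34348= 12.15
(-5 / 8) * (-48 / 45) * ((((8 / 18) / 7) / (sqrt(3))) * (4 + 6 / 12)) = 4 * sqrt(3) / 63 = 0.11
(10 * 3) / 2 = 15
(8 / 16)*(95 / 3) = 95 / 6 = 15.83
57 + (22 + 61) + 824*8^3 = 422028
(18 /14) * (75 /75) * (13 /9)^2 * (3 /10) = 169 /210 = 0.80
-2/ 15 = -0.13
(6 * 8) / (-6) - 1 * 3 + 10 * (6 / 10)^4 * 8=-79 / 125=-0.63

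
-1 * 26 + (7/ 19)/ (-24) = -11863/ 456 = -26.02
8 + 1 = 9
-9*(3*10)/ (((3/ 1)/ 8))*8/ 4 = -1440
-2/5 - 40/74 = -174/185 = -0.94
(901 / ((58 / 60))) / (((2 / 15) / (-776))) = -157314600 / 29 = -5424641.38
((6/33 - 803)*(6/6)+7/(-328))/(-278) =2896645/1003024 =2.89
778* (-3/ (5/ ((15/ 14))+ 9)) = -7002/ 41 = -170.78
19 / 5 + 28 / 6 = 8.47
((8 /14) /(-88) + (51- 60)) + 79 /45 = -50249 /6930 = -7.25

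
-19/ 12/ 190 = -1/ 120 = -0.01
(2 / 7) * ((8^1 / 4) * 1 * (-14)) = -8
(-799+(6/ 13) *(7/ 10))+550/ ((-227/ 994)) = -47319978/ 14755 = -3207.05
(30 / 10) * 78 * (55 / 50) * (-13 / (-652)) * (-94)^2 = 36958779 / 815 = 45348.20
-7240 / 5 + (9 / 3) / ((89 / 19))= -128815 / 89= -1447.36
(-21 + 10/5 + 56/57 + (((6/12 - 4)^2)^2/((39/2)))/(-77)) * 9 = -3544215/21736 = -163.06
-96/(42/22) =-352/7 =-50.29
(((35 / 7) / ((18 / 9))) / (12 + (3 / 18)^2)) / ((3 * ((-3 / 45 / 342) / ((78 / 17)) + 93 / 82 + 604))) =492172200 / 4298682310709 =0.00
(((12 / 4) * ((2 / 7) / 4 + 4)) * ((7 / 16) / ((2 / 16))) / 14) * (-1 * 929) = -158859 / 56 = -2836.77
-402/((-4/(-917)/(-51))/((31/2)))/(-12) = -97135059/16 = -6070941.19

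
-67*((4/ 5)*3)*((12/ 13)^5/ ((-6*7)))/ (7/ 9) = 300091392/ 90966785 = 3.30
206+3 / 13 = 2681 / 13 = 206.23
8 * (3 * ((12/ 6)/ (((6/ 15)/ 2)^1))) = 240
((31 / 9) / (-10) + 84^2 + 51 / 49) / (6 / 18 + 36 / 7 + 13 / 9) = 31120031 / 30520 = 1019.66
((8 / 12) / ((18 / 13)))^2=169 / 729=0.23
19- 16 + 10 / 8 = 17 / 4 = 4.25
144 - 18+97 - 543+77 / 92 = -29363 / 92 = -319.16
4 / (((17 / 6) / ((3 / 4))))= 18 / 17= 1.06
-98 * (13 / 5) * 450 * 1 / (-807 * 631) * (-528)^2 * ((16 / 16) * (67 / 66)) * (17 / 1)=183881617920 / 169739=1083319.79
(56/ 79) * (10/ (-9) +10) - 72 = -46712/ 711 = -65.70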